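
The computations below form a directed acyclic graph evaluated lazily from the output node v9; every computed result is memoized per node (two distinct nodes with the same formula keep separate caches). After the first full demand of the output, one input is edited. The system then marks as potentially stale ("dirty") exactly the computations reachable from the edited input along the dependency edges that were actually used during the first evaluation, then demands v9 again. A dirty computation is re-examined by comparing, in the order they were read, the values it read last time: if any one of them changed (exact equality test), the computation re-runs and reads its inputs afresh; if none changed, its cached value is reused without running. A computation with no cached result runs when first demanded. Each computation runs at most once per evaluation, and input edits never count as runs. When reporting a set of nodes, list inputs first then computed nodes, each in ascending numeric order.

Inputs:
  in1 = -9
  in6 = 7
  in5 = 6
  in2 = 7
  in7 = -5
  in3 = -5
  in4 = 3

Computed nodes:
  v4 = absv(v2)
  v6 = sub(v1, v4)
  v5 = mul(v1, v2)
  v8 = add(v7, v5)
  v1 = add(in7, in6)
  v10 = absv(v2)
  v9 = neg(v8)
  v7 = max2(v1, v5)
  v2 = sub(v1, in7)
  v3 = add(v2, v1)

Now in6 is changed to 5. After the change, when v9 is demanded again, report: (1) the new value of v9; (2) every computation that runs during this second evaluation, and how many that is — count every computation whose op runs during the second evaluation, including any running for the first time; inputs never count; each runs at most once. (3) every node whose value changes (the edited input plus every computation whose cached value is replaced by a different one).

First demand of the output computes:
  v1 = add(-5, 7) = 2
  v2 = sub(2, -5) = 7
  v5 = mul(2, 7) = 14
  v7 = max2(2, 14) = 14
  v8 = add(14, 14) = 28
  v9 = neg(28) = -28

After the edit, cleaning proceeds:
  v1: a read changed (in6 7->5) — executes, giving 0.
  v2: a read changed (v1 2->0) — executes, giving 5.
  v5: a read changed (v1 2->0; v2 7->5) — executes, giving 0.
  v7: a read changed (v1 2->0; v5 14->0) — executes, giving 0.
  v8: a read changed (v7 14->0; v5 14->0) — executes, giving 0.
  v9: a read changed (v8 28->0) — executes, giving 0.

Demanding v9 again yields 0.
6 computations run: v1, v2, v5, v7, v8, v9.
The nodes whose values change: in6, v1, v2, v5, v7, v8, v9.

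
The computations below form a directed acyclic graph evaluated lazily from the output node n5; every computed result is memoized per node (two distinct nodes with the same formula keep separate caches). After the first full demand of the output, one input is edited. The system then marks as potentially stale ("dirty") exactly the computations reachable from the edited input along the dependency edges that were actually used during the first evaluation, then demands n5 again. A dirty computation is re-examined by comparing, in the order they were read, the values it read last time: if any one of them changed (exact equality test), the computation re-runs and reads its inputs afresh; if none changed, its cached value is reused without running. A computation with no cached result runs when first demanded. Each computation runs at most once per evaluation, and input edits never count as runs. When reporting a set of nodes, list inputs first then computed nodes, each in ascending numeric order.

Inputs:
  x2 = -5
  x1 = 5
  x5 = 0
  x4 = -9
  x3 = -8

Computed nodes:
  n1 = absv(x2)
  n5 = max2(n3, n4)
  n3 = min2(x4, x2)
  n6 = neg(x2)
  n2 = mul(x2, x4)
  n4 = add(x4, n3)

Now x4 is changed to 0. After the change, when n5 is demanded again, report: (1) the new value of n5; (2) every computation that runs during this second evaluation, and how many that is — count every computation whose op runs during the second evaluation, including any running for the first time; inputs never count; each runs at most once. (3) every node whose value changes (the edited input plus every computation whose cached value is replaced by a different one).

Demanding n5 again yields -5.
3 computations run: n3, n4, n5.
The nodes whose values change: x4, n3, n4, n5.

First demand of the output computes:
  n3 = min2(-9, -5) = -9
  n4 = add(-9, -9) = -18
  n5 = max2(-9, -18) = -9

After the edit, cleaning proceeds:
  n3: a read changed (x4 -9->0) — executes, giving -5.
  n4: a read changed (x4 -9->0; n3 -9->-5) — executes, giving -5.
  n5: a read changed (n3 -9->-5; n4 -18->-5) — executes, giving -5.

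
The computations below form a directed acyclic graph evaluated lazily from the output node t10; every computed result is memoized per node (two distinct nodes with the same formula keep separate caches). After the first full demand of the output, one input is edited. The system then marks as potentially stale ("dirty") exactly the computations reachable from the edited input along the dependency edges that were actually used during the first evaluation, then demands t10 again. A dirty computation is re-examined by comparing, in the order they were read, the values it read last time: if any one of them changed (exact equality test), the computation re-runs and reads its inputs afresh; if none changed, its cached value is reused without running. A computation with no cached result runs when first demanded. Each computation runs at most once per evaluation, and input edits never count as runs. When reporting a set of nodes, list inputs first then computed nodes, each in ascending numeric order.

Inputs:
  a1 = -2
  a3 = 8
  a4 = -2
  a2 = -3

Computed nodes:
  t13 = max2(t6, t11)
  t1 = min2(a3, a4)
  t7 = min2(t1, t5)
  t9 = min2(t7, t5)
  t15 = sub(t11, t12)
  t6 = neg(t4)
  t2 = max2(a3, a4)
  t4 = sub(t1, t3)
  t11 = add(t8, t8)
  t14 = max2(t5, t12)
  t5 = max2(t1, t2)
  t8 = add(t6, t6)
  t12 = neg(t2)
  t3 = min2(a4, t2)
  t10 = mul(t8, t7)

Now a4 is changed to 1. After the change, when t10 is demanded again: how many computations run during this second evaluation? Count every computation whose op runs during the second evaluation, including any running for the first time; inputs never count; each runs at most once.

7 computations run: t1, t2, t3, t4, t5, t7, t10.
Note where the cutoff bites: t6 is checked, finds nothing changed, and keeps its cache.

First demand of the output computes:
  t1 = min2(8, -2) = -2
  t2 = max2(8, -2) = 8
  t3 = min2(-2, 8) = -2
  t4 = sub(-2, -2) = 0
  t5 = max2(-2, 8) = 8
  t6 = neg(0) = 0
  t7 = min2(-2, 8) = -2
  t8 = add(0, 0) = 0
  t10 = mul(0, -2) = 0

After the edit, cleaning proceeds:
  t1: a read changed (a4 -2->1) — executes, giving 1.
  t2: a read changed (a4 -2->1) — executes, giving 8 — identical to its old value.
  t3: a read changed (a4 -2->1) — executes, giving 1.
  t4: a read changed (t1 -2->1; t3 -2->1) — executes, giving 0 — identical to its old value.
  t5: a read changed (t1 -2->1) — executes, giving 8 — identical to its old value.
  t6: dirty, but its reads are unchanged (t4 unchanged); cached 0 stands.
  t7: a read changed (t1 -2->1) — executes, giving 1.
  t8: dirty, but its reads are unchanged (t6 unchanged, t6 unchanged); cached 0 stands.
  t10: a read changed (t7 -2->1) — executes, giving 0 — identical to its old value.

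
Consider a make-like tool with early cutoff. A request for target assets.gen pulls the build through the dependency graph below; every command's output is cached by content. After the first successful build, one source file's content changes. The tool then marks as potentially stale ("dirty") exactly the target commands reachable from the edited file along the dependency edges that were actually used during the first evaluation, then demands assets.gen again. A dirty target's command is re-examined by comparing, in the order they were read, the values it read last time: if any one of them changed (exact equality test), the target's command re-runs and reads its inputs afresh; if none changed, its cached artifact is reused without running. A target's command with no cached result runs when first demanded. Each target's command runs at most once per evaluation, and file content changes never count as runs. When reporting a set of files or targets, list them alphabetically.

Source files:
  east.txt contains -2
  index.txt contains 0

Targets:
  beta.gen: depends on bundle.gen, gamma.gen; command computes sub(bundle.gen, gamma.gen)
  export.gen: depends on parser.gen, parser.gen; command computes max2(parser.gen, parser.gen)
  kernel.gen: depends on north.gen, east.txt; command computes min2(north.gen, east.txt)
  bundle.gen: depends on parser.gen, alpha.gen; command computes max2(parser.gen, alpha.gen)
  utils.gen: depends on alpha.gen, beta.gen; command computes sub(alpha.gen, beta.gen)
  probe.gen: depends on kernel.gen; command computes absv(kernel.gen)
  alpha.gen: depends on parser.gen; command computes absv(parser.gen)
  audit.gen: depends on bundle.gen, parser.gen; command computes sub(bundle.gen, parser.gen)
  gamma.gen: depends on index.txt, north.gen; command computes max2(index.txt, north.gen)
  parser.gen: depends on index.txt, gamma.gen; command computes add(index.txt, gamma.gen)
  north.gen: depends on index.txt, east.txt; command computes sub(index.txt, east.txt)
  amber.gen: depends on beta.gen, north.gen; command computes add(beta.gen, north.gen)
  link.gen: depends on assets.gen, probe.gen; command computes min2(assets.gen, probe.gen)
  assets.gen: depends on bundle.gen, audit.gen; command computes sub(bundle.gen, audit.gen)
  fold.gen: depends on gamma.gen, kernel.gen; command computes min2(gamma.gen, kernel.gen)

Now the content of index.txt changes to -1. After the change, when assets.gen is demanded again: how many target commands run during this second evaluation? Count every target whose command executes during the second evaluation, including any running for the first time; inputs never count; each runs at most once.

First demand of the output computes:
  north.gen = sub(0, -2) = 2
  gamma.gen = max2(0, 2) = 2
  parser.gen = add(0, 2) = 2
  alpha.gen = absv(2) = 2
  bundle.gen = max2(2, 2) = 2
  audit.gen = sub(2, 2) = 0
  assets.gen = sub(2, 0) = 2

After the edit, cleaning proceeds:
  north.gen: a read changed (index.txt 0->-1) — executes, giving 1.
  gamma.gen: a read changed (index.txt 0->-1; north.gen 2->1) — executes, giving 1.
  parser.gen: a read changed (index.txt 0->-1; gamma.gen 2->1) — executes, giving 0.
  alpha.gen: a read changed (parser.gen 2->0) — executes, giving 0.
  bundle.gen: a read changed (parser.gen 2->0; alpha.gen 2->0) — executes, giving 0.
  audit.gen: a read changed (bundle.gen 2->0; parser.gen 2->0) — executes, giving 0 — identical to its old value.
  assets.gen: a read changed (bundle.gen 2->0) — executes, giving 0.

7 target commands run: alpha.gen, assets.gen, audit.gen, bundle.gen, gamma.gen, north.gen, parser.gen.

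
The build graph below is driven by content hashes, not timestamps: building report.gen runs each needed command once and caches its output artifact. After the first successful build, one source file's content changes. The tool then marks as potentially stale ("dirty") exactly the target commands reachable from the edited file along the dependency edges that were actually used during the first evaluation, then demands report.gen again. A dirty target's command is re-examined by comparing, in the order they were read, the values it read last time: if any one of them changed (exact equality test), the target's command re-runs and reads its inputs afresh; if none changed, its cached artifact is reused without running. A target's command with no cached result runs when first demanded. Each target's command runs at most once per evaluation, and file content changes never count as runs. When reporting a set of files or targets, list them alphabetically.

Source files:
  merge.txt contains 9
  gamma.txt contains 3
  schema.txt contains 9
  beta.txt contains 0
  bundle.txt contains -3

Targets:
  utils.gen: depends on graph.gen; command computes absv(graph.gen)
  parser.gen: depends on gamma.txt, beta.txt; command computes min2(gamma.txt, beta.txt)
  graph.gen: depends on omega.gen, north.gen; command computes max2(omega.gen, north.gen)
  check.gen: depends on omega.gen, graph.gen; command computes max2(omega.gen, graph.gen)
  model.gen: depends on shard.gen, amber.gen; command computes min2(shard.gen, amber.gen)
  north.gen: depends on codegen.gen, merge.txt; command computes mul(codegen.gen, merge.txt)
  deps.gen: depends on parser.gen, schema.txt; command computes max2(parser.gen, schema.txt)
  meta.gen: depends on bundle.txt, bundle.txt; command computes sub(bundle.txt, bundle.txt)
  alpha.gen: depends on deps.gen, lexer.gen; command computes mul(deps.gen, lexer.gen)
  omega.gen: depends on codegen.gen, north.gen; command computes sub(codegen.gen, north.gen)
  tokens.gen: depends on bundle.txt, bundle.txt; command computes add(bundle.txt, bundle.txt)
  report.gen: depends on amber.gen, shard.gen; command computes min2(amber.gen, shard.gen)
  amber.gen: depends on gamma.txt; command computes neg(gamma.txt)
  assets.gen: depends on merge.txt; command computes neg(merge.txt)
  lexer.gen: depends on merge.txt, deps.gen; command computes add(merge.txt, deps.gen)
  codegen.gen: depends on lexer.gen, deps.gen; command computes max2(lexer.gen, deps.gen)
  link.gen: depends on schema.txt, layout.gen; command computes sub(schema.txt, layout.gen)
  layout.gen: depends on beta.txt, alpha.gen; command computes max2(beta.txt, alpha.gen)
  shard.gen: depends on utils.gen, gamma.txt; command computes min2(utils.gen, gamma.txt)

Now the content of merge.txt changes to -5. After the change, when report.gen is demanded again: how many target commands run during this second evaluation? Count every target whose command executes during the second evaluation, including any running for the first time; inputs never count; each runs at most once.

Run set: codegen.gen, graph.gen, lexer.gen, north.gen, omega.gen, shard.gen, utils.gen (7 run).
The important point: shard.gen recomputes to an identical value, and the output ends up unchanged.

Initial pass — values computed on the first demand:
  amber.gen = neg(3) = -3
  parser.gen = min2(3, 0) = 0
  deps.gen = max2(0, 9) = 9
  lexer.gen = add(9, 9) = 18
  codegen.gen = max2(18, 9) = 18
  north.gen = mul(18, 9) = 162
  omega.gen = sub(18, 162) = -144
  graph.gen = max2(-144, 162) = 162
  utils.gen = absv(162) = 162
  shard.gen = min2(162, 3) = 3
  report.gen = min2(-3, 3) = -3

Second demand — change propagation:
  lexer.gen: re-runs because merge.txt 9->-5; new result 4.
  codegen.gen: re-runs because lexer.gen 18->4; new result 9.
  north.gen: re-runs because codegen.gen 18->9; merge.txt 9->-5; new result -45.
  omega.gen: re-runs because codegen.gen 18->9; north.gen 162->-45; new result 54.
  graph.gen: re-runs because omega.gen -144->54; north.gen 162->-45; new result 54.
  utils.gen: re-runs because graph.gen 162->54; new result 54.
  shard.gen: re-runs because utils.gen 162->54; new result 3 (unchanged).
  report.gen: re-examined; everything it read last time is the same (amber.gen unchanged, shard.gen unchanged) — cache -3 kept, no run.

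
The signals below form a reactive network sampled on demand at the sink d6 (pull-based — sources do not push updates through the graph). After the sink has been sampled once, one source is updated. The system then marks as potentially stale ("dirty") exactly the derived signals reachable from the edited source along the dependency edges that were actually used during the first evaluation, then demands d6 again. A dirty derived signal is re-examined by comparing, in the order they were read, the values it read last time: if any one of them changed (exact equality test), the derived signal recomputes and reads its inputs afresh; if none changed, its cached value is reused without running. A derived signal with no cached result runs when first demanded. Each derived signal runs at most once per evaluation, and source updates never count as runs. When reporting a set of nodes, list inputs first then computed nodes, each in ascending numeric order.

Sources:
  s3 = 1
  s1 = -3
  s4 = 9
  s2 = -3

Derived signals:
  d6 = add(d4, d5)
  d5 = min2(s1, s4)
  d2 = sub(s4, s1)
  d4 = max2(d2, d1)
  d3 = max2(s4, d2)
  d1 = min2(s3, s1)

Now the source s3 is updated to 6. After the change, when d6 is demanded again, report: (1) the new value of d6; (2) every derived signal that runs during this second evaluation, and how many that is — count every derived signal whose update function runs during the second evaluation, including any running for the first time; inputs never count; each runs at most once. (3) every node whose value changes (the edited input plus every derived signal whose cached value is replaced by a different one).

Initial pass — values computed on the first demand:
  d1 = min2(1, -3) = -3
  d2 = sub(9, -3) = 12
  d4 = max2(12, -3) = 12
  d5 = min2(-3, 9) = -3
  d6 = add(12, -3) = 9

Second demand — change propagation:
  d1: re-runs because s3 1->6; new result -3 (unchanged).
  d4: re-examined; everything it read last time is the same (d2 unchanged, d1 unchanged) — cache 12 kept, no run.
  d6: re-examined; everything it read last time is the same (d4 unchanged, d5 unchanged) — cache 9 kept, no run.

The important point: d1 recomputes to an identical value, and the output ends up unchanged.

d6 now evaluates to 9.
Run set: d1 (1 run).
Changed values: s3.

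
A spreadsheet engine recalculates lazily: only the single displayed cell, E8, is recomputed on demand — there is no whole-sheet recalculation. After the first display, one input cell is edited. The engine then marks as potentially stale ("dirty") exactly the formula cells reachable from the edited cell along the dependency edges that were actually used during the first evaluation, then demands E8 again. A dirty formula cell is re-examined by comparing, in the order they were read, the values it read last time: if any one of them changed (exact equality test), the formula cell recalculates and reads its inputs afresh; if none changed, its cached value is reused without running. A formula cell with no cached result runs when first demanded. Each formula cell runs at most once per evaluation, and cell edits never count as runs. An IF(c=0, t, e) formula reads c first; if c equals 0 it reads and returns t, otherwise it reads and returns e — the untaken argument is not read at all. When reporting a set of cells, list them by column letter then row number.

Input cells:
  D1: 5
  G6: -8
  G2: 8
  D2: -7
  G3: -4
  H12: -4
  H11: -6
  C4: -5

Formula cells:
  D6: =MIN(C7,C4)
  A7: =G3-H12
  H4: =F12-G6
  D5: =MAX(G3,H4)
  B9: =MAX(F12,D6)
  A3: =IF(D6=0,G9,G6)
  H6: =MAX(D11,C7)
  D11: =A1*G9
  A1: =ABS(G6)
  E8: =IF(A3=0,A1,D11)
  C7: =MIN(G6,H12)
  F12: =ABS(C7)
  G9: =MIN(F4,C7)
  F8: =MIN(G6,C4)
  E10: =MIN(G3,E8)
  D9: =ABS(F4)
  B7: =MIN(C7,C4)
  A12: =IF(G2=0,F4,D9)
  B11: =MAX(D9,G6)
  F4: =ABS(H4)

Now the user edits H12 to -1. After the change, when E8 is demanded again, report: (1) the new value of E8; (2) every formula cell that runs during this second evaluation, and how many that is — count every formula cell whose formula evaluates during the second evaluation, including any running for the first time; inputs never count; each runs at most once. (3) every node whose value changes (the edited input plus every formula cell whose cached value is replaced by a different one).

First evaluation (everything demanded from the output):
  A1 = ABS(-8) = 8
  C7 = MIN(-8, -4) = -8
  D6 = MIN(-8, -5) = -8
  F12 = ABS(-8) = 8
  H4 = 8 - -8 = 16
  F4 = ABS(16) = 16
  G9 = MIN(16, -8) = -8
  A3 = IF(D6=0: D6=-8 -> else branch G6) = -8
  D11 = 8 * -8 = -64
  E8 = IF(A3=0: A3=-8 -> else branch D11) = -64

Propagation after the edit:
  C7: runs — H12 -4->-1; result -8 (same value as before).
  D6: checked — values it read are unchanged (C7 unchanged, C4 unchanged); reused cached -8 without running.
  F12: checked — values it read are unchanged (C7 unchanged); reused cached 8 without running.
  H4: checked — values it read are unchanged (F12 unchanged, G6 unchanged); reused cached 16 without running.
  F4: checked — values it read are unchanged (H4 unchanged); reused cached 16 without running.
  G9: checked — values it read are unchanged (F4 unchanged, C7 unchanged); reused cached -8 without running.
  A3: checked — values it read are unchanged (D6 unchanged, G6 unchanged); reused cached -8 without running.
  D11: checked — values it read are unchanged (A1 unchanged, G9 unchanged); reused cached -64 without running.
  E8: checked — values it read are unchanged (A3 unchanged, D11 unchanged); reused cached -64 without running.

Key observation: the change is absorbed at C7 — it re-runs but produces the same value, and the output's value is unchanged.

New value of E8: -64.
Formula cells that run: C7 — 1 in total.
Values that change: H12.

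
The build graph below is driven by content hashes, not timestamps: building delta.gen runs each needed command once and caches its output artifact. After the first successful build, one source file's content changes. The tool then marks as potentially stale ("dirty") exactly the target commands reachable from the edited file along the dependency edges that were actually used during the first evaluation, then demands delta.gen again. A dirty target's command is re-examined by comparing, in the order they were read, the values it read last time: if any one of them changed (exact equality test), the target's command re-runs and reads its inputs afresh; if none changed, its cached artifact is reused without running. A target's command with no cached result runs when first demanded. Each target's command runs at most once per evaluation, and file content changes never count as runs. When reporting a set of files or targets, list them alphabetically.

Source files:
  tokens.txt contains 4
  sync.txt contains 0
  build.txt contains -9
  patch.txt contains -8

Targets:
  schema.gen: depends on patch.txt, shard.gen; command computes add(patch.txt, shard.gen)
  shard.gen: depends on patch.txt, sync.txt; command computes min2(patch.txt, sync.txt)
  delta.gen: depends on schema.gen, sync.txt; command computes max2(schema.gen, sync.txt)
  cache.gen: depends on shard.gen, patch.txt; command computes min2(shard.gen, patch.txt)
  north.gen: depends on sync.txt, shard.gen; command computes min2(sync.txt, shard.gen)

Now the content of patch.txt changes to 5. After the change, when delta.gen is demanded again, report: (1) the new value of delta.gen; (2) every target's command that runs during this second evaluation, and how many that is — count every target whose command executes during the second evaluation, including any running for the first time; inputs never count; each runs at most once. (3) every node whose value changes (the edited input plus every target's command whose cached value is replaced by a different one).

Initial pass — values computed on the first demand:
  shard.gen = min2(-8, 0) = -8
  schema.gen = add(-8, -8) = -16
  delta.gen = max2(-16, 0) = 0

Second demand — change propagation:
  shard.gen: re-runs because patch.txt -8->5; new result 0.
  schema.gen: re-runs because patch.txt -8->5; shard.gen -8->0; new result 5.
  delta.gen: re-runs because schema.gen -16->5; new result 5.

delta.gen now evaluates to 5.
Run set: delta.gen, schema.gen, shard.gen (3 run).
Changed values: delta.gen, patch.txt, schema.gen, shard.gen.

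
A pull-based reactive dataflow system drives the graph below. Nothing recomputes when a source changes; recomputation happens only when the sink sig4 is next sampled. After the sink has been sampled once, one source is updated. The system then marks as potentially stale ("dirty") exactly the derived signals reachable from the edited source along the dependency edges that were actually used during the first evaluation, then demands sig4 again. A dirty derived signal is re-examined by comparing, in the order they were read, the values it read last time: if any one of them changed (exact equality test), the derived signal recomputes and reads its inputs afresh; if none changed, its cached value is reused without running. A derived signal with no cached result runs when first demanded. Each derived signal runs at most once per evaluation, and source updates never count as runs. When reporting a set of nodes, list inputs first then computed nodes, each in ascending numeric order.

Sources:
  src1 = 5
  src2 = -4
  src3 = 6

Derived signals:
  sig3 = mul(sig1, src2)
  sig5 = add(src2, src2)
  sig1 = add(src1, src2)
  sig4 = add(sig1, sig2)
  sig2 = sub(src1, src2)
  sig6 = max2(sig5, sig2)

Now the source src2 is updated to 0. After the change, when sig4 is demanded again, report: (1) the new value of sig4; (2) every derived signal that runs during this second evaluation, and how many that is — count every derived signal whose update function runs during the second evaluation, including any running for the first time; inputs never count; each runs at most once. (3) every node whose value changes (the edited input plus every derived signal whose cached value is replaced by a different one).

New value of sig4: 10.
Derived signals that run: sig1, sig2, sig4 — 3 in total.
Values that change: src2, sig1, sig2.

First evaluation (everything demanded from the output):
  sig1 = add(5, -4) = 1
  sig2 = sub(5, -4) = 9
  sig4 = add(1, 9) = 10

Propagation after the edit:
  sig1: runs — src2 -4->0; result 5.
  sig2: runs — src2 -4->0; result 5.
  sig4: runs — sig1 1->5; sig2 9->5; result 10 (same value as before).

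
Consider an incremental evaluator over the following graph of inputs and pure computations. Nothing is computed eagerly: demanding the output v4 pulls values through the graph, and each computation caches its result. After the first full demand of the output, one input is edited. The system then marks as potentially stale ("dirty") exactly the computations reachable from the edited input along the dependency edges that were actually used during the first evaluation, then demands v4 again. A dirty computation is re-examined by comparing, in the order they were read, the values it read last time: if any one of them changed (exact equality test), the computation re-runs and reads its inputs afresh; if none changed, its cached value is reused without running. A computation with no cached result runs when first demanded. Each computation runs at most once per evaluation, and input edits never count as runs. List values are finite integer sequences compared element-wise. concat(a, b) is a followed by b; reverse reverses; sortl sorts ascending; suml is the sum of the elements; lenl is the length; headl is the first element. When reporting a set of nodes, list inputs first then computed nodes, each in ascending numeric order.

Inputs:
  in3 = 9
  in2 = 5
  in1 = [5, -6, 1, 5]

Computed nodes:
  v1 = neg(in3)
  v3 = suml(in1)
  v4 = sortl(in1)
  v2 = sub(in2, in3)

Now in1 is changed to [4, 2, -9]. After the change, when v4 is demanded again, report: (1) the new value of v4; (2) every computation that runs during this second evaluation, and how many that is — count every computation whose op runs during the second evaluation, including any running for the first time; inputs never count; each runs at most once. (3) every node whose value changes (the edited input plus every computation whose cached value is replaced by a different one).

v4 now evaluates to [-9, 2, 4].
Run set: v4 (1 run).
Changed values: in1, v4.

Initial pass — values computed on the first demand:
  v4 = sortl([5, -6, 1, 5]) = [-6, 1, 5, 5]

Second demand — change propagation:
  v4: re-runs because in1 [5, -6, 1, 5]->[4, 2, -9]; new result [-9, 2, 4].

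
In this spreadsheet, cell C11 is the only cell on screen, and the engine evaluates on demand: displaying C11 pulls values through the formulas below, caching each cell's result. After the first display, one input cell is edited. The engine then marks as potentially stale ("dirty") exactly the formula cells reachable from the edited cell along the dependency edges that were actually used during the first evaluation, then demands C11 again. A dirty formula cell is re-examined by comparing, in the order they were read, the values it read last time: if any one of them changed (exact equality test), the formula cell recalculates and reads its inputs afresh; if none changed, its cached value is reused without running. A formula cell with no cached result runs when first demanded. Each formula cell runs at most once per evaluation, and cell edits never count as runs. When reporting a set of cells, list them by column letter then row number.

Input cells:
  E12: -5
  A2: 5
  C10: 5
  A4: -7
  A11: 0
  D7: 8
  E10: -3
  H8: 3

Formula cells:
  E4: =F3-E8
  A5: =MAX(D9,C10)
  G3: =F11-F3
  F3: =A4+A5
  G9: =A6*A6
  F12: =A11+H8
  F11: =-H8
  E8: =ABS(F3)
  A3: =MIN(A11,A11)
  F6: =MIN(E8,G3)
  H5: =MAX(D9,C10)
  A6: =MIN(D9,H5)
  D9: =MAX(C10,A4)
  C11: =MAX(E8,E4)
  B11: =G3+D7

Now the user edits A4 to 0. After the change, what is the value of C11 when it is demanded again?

Initial pass — values computed on the first demand:
  D9 = MAX(5, -7) = 5
  A5 = MAX(5, 5) = 5
  F3 = -7 + 5 = -2
  E8 = ABS(-2) = 2
  E4 = -2 - 2 = -4
  C11 = MAX(2, -4) = 2

Second demand — change propagation:
  D9: re-runs because A4 -7->0; new result 5 (unchanged).
  A5: re-examined; everything it read last time is the same (D9 unchanged, C10 unchanged) — cache 5 kept, no run.
  F3: re-runs because A4 -7->0; new result 5.
  E8: re-runs because F3 -2->5; new result 5.
  E4: re-runs because F3 -2->5; E8 2->5; new result 0.
  C11: re-runs because E8 2->5; E4 -4->0; new result 5.

The important point: at A5 every value read last time is unchanged, so the dirty flag clears without a run.

C11 now evaluates to 5.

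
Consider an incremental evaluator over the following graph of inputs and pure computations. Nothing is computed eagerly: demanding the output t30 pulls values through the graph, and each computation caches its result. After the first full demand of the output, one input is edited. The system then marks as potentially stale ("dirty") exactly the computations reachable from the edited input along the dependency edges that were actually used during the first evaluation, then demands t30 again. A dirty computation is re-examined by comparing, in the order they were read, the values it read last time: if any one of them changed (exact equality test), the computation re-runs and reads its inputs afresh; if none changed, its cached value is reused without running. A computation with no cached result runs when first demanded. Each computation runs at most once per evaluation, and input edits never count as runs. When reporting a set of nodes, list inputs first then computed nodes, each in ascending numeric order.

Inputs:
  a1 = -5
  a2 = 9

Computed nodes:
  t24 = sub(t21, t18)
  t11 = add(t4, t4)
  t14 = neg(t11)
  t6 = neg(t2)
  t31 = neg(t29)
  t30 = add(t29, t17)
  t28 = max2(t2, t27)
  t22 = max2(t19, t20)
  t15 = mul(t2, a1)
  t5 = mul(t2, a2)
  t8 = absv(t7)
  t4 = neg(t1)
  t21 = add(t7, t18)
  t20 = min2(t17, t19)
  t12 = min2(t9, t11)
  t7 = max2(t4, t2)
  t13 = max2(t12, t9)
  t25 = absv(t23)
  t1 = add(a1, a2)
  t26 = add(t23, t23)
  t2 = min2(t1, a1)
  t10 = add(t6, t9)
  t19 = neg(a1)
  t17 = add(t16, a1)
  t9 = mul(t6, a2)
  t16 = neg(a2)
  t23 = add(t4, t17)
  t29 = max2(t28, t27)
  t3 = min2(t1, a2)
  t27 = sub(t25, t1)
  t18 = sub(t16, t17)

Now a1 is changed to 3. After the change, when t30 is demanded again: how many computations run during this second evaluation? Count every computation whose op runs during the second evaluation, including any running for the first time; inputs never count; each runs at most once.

Initial pass — values computed on the first demand:
  t1 = add(-5, 9) = 4
  t2 = min2(4, -5) = -5
  t4 = neg(4) = -4
  t16 = neg(9) = -9
  t17 = add(-9, -5) = -14
  t23 = add(-4, -14) = -18
  t25 = absv(-18) = 18
  t27 = sub(18, 4) = 14
  t28 = max2(-5, 14) = 14
  t29 = max2(14, 14) = 14
  t30 = add(14, -14) = 0

Second demand — change propagation:
  t1: re-runs because a1 -5->3; new result 12.
  t2: re-runs because t1 4->12; a1 -5->3; new result 3.
  t4: re-runs because t1 4->12; new result -12.
  t17: re-runs because a1 -5->3; new result -6.
  t23: re-runs because t4 -4->-12; t17 -14->-6; new result -18 (unchanged).
  t25: re-examined; everything it read last time is the same (t23 unchanged) — cache 18 kept, no run.
  t27: re-runs because t1 4->12; new result 6.
  t28: re-runs because t2 -5->3; t27 14->6; new result 6.
  t29: re-runs because t28 14->6; t27 14->6; new result 6.
  t30: re-runs because t29 14->6; t17 -14->-6; new result 0 (unchanged).

The important point: at t25 every value read last time is unchanged, so the dirty flag clears without a run.

Run set: t1, t2, t4, t17, t23, t27, t28, t29, t30 (9 run).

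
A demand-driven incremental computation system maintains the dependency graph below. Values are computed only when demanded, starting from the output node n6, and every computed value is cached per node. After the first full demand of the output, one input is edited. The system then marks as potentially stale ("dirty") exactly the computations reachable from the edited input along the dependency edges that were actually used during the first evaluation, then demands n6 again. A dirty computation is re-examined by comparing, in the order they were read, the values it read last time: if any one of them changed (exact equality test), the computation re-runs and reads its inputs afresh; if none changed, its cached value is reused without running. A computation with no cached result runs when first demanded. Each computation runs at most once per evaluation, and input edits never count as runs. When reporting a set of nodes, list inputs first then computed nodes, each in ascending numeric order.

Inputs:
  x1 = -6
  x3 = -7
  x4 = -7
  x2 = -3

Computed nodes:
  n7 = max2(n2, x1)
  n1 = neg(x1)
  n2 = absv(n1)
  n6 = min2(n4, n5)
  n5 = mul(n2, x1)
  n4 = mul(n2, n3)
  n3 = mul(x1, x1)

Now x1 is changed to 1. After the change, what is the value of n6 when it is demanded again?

New value of n6: 1.

First evaluation (everything demanded from the output):
  n1 = neg(-6) = 6
  n2 = absv(6) = 6
  n3 = mul(-6, -6) = 36
  n4 = mul(6, 36) = 216
  n5 = mul(6, -6) = -36
  n6 = min2(216, -36) = -36

Propagation after the edit:
  n1: runs — x1 -6->1; result -1.
  n2: runs — n1 6->-1; result 1.
  n3: runs — x1 -6->1; x1 -6->1; result 1.
  n4: runs — n2 6->1; n3 36->1; result 1.
  n5: runs — n2 6->1; x1 -6->1; result 1.
  n6: runs — n4 216->1; n5 -36->1; result 1.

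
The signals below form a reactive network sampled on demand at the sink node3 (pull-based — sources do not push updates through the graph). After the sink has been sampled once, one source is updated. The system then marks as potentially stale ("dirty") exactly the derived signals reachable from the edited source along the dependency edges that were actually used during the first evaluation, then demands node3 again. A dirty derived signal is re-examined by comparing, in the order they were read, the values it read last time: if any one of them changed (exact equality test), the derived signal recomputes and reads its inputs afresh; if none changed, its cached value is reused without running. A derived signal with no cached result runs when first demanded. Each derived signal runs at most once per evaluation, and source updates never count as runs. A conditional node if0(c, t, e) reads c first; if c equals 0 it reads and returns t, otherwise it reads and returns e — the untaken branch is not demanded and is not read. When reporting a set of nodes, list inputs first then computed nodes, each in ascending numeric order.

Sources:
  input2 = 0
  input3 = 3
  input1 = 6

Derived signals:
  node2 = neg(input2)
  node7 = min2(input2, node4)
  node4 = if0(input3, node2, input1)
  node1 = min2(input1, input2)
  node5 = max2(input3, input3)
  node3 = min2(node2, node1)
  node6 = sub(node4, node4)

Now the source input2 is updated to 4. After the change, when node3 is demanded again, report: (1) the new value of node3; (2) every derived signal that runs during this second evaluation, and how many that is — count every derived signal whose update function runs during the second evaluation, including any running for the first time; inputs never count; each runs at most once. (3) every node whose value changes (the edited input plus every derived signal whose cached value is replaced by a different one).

node3 now evaluates to -4.
Run set: node1, node2, node3 (3 run).
Changed values: input2, node1, node2, node3.

Initial pass — values computed on the first demand:
  node1 = min2(6, 0) = 0
  node2 = neg(0) = 0
  node3 = min2(0, 0) = 0

Second demand — change propagation:
  node1: re-runs because input2 0->4; new result 4.
  node2: re-runs because input2 0->4; new result -4.
  node3: re-runs because node2 0->-4; node1 0->4; new result -4.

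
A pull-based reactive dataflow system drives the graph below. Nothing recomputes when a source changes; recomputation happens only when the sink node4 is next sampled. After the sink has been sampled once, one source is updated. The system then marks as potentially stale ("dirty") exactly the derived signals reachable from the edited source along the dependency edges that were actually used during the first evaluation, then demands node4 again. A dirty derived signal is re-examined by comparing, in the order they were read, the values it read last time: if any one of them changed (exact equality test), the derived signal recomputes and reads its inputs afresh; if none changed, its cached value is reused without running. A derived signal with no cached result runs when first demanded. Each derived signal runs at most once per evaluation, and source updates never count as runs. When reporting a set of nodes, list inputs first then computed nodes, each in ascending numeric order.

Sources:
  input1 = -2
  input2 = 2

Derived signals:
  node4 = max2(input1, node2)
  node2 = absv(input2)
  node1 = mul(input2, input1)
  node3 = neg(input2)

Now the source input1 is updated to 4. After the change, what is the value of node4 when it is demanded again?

New value of node4: 4.

First evaluation (everything demanded from the output):
  node2 = absv(2) = 2
  node4 = max2(-2, 2) = 2

Propagation after the edit:
  node4: runs — input1 -2->4; result 4.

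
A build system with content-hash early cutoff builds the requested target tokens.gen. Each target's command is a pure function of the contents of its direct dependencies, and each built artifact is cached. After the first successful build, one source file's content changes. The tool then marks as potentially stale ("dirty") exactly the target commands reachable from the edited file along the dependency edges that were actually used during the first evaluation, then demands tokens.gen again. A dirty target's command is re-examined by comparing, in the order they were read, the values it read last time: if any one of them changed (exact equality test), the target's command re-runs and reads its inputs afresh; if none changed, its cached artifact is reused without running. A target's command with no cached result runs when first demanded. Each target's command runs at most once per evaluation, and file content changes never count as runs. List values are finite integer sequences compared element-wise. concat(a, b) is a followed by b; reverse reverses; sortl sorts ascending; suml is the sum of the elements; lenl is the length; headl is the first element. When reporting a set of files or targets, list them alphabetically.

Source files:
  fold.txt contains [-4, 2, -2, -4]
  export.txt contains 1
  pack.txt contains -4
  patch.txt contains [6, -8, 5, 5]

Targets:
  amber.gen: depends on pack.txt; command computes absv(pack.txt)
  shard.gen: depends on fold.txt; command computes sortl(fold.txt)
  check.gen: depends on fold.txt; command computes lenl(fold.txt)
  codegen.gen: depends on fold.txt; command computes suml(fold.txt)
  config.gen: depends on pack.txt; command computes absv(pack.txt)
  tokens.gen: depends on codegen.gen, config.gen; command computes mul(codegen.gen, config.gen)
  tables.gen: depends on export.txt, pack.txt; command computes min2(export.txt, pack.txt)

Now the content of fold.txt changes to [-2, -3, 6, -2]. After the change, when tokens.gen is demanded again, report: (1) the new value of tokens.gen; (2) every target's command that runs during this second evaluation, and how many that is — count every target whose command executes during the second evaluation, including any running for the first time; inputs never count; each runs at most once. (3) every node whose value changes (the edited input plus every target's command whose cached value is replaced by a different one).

New value of tokens.gen: -4.
Target commands that run: codegen.gen, tokens.gen — 2 in total.
Values that change: codegen.gen, fold.txt, tokens.gen.

First evaluation (everything demanded from the output):
  codegen.gen = suml([-4, 2, -2, -4]) = -8
  config.gen = absv(-4) = 4
  tokens.gen = mul(-8, 4) = -32

Propagation after the edit:
  codegen.gen: runs — fold.txt [-4, 2, -2, -4]->[-2, -3, 6, -2]; result -1.
  tokens.gen: runs — codegen.gen -8->-1; result -4.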